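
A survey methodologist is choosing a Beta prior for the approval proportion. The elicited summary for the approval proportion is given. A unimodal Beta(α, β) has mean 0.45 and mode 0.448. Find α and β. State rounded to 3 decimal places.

α = 23.400, β = 28.600

Let s = α+β. Mean gives α = μs = 0.45s; mode gives (α−1)/(s−2) = 0.448.
Substituting: 0.45s − 1 = 0.448(s−2) = 0.448s − 0.896, so 0.002s = 0.104 and s = 52.0000.
Then α = 0.45×52.0000 = 23.400 and β = s−α = 28.600.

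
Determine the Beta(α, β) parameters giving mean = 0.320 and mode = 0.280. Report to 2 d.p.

With s = α+β: μ = α/s and mode = (α−1)/(s−2). Eliminating α = μs,
μs − 1 = m(s−2) ⇒ s(μ−m) = 1−2m ⇒ s = 0.440/0.040 = 11.0000.
So α = μs = 3.52, β = (1−μ)s = 7.48.

α = 3.52, β = 7.48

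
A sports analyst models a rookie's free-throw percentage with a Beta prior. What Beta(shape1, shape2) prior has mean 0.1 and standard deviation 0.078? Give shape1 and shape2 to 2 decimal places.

shape1 = 1.38, shape2 = 12.41

First σ² = 0.006084. Setting shape1 = μn, shape2 = (1−μ)n with n = shape1+shape2,
μ(1−μ)/(n+1) = 0.006084 ⇒ n+1 = 0.09/0.006084 = 14.7929 ⇒ n = 13.7929.
Hence shape1 = 0.1×13.7929 = 1.38, shape2 = 0.9×13.7929 = 12.41.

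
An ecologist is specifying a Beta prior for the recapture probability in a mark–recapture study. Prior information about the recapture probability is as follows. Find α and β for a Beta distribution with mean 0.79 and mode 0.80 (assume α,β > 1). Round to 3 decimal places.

α = 47.400, β = 12.600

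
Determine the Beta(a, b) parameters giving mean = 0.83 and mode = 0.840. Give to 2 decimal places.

a = 56.44, b = 11.56

With s = a+b: μ = a/s and mode = (a−1)/(s−2). Eliminating a = μs,
μs − 1 = m(s−2) ⇒ s(μ−m) = 1−2m ⇒ s = -0.680/-0.010 = 68.0000.
So a = μs = 56.44, b = (1−μ)s = 11.56.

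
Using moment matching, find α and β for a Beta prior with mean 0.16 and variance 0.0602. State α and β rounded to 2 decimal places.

Write ν = α+β; then α = μν and Var = μ(1−μ)/(ν+1).
ν = μ(1−μ)/Var − 1 = 0.1344/0.0602 − 1 = 1.2326.
α = 0.16·1.2326 = 0.20, β = 0.84·1.2326 = 1.04.

α = 0.20, β = 1.04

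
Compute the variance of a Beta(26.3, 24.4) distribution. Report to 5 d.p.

0.00483

α+β = 50.7 and αβ = 641.72, so Var = αβ/[(α+β)²(α+β+1)] = 641.72/132894.333 = 0.00483.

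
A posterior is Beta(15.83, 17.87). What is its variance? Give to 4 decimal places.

0.0072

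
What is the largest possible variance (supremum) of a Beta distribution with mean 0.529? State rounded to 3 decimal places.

0.249

For fixed mean μ the Beta variance is μ(1−μ)/(α+β+1), increasing as α+β decreases.
Its least upper bound (not attained) is μ(1−μ) = 0.529·0.471 = 0.249.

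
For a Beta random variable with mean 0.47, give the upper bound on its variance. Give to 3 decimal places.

Var = μ(1−μ)/(α+β+1), which approaches μ(1−μ) as α+β → 0.
So the supremum is μ(1−μ) = 0.47×0.53 = 0.249.

0.249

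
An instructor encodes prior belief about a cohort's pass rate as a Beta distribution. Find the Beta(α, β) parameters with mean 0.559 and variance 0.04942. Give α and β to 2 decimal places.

α = 2.23, β = 1.76

By moment matching, α+β = μ(1−μ)/σ² − 1 = (0.559·0.441)/0.04942 − 1 = 4.9882 − 1 = 3.9882.
Since α/(α+β) = μ, α = 0.559·3.9882 = 2.23 and β = 0.441·3.9882 = 1.76.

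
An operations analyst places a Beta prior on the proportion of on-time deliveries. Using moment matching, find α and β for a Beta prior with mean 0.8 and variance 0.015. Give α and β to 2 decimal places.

α = 7.73, β = 1.93

Write ν = α+β; then α = μν and Var = μ(1−μ)/(ν+1).
ν = μ(1−μ)/Var − 1 = 0.16/0.015 − 1 = 9.6667.
α = 0.8·9.6667 = 7.73, β = 0.2·9.6667 = 1.93.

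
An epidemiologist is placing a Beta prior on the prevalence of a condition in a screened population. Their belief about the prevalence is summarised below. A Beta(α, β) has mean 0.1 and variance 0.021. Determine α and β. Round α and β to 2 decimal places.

Let s = α+β. The Beta variance is μ(1−μ)/(s+1).
So s+1 = μ(1−μ)/σ² = (0.1×0.9)/0.021 = 0.09/0.021 = 4.2857, giving s = 3.2857.
Then α = μs = 0.1×3.2857 = 0.33 and β = (1−μ)s = 0.9×3.2857 = 2.96.

α = 0.33, β = 2.96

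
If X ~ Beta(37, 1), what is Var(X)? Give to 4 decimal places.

α+β = 38 and αβ = 37, so Var = αβ/[(α+β)²(α+β+1)] = 37/56316 = 0.0007.

0.0007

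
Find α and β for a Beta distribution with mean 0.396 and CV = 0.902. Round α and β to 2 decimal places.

Var = (CV·μ)² = (0.902×0.396)² = 0.127586.
α+β = μ(1−μ)/Var − 1 = 0.239184/0.127586 − 1 = 0.8747.
Thus α = 0.396·0.8747 = 0.35 and β = 0.604·0.8747 = 0.53.

α = 0.35, β = 0.53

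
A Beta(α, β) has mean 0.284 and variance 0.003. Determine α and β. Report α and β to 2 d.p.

By moment matching, α+β = μ(1−μ)/σ² − 1 = (0.284·0.716)/0.003 − 1 = 67.7813 − 1 = 66.7813.
Since α/(α+β) = μ, α = 0.284·66.7813 = 18.97 and β = 0.716·66.7813 = 47.82.

α = 18.97, β = 47.82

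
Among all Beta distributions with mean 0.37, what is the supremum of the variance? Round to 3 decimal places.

Var = μ(1−μ)/(α+β+1), which approaches μ(1−μ) as α+β → 0.
So the supremum is μ(1−μ) = 0.37×0.63 = 0.233.

0.233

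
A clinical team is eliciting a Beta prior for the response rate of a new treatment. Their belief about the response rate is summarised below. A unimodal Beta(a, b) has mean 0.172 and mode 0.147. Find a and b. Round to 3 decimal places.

a = 4.857, b = 23.383

With s = a+b: μ = a/s and mode = (a−1)/(s−2). Eliminating a = μs,
μs − 1 = m(s−2) ⇒ s(μ−m) = 1−2m ⇒ s = 0.706/0.025 = 28.2400.
So a = μs = 4.857, b = (1−μ)s = 23.383.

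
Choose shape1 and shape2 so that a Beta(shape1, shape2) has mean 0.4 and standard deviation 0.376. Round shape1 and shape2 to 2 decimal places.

shape1 = 0.28, shape2 = 0.42

First σ² = 0.141376. Setting shape1 = μn, shape2 = (1−μ)n with n = shape1+shape2,
μ(1−μ)/(n+1) = 0.141376 ⇒ n+1 = 0.24/0.141376 = 1.6976 ⇒ n = 0.6976.
Hence shape1 = 0.4×0.6976 = 0.28, shape2 = 0.6×0.6976 = 0.42.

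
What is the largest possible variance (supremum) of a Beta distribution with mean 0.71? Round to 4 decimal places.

Var = μ(1−μ)/(α+β+1), which approaches μ(1−μ) as α+β → 0.
So the supremum is μ(1−μ) = 0.71×0.29 = 0.2059.

0.2059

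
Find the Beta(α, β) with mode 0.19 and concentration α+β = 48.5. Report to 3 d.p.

Mode = (α−1)/(κ−2) with κ = α+β, so α−1 = 0.19·46.5 = 8.835.
α = 9.835; β = κ − α = 38.665.

α = 9.835, β = 38.665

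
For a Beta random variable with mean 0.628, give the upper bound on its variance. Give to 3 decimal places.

0.234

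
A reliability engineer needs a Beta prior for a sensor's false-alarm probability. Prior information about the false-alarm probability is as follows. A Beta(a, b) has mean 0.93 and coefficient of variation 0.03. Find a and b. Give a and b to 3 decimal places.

Var = (CV·μ)² = (0.03×0.93)² = 0.000778.
a+b = μ(1−μ)/Var − 1 = 0.0651/0.000778 − 1 = 82.6320.
Thus a = 0.93·82.6320 = 76.848 and b = 0.07·82.6320 = 5.784.

a = 76.848, b = 5.784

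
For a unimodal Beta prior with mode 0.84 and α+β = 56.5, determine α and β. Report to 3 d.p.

Mode = (α−1)/(κ−2) with κ = α+β, so α−1 = 0.84·54.5 = 45.780.
α = 46.780; β = κ − α = 9.720.

α = 46.780, β = 9.720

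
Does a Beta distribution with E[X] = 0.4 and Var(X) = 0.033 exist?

For any Beta, Var(X) < E[X]·(1−E[X]).
Here μ(1−μ) = 0.4×0.6 = 0.24, and 0.033 < 0.24.

Yes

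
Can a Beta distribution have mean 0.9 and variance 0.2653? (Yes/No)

No

The Beta variance bound is σ² < μ(1−μ).
Here μ(1−μ) = 0.9×0.1 = 0.09, and 0.2653 ≥ 0.09.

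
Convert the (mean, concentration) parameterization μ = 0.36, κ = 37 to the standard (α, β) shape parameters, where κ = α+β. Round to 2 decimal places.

α = μκ = 0.36×37 = 13.32 and β = (1−μ)κ = 0.64×37 = 23.68.

α = 13.32, β = 23.68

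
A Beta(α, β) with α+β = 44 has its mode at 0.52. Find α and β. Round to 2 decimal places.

α = 22.84, β = 21.16

Since the density peak of Beta(α,β) is at (α−1)/(α+β−2),
α = 1 + 0.52(44−2) = 22.84 and β = 44 − 22.84 = 21.16.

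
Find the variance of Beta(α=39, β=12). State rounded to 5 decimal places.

Var = αβ/[(α+β)²(α+β+1)] = (39×12)/(51²×52) = 468/135252 = 0.00346.

0.00346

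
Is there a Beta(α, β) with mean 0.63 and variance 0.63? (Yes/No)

No

A Beta with mean μ has variance μ(1−μ)/(α+β+1) < μ(1−μ).
Here μ(1−μ) = 0.63×0.37 = 0.2331, and 0.63 ≥ 0.2331.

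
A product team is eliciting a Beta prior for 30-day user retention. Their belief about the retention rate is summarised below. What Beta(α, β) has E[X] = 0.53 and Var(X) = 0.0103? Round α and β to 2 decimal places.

α = 12.29, β = 10.90

Write ν = α+β; then α = μν and Var = μ(1−μ)/(ν+1).
ν = μ(1−μ)/Var − 1 = 0.2491/0.0103 − 1 = 23.1845.
α = 0.53·23.1845 = 12.29, β = 0.47·23.1845 = 10.90.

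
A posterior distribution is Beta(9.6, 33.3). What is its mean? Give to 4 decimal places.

E[X] = α/(α+β) = 9.6/42.9 = 0.2238.

0.2238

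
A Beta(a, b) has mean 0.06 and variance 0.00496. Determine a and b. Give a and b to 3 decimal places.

Let s = a+b. The Beta variance is μ(1−μ)/(s+1).
So s+1 = μ(1−μ)/σ² = (0.06×0.94)/0.00496 = 0.0564/0.00496 = 11.3710, giving s = 10.3710.
Then a = μs = 0.06×10.3710 = 0.622 and b = (1−μ)s = 0.94×10.3710 = 9.749.

a = 0.622, b = 9.749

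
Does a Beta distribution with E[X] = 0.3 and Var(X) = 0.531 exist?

No

A Beta with mean μ has variance μ(1−μ)/(α+β+1) < μ(1−μ).
Here μ(1−μ) = 0.3×0.7 = 0.21, and 0.531 ≥ 0.21.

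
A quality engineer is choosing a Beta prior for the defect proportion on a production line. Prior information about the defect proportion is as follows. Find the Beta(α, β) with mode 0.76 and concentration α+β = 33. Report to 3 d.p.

α = 24.560, β = 8.440

Mode = (α−1)/(κ−2) with κ = α+β, so α−1 = 0.76·31 = 23.560.
α = 24.560; β = κ − α = 8.440.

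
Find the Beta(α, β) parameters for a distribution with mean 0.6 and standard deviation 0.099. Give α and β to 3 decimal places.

σ² = 0.099² = 0.009801.
With s = α+β, Var = μ(1−μ)/(s+1), so s+1 = (0.6×0.4)/0.009801 = 24.4873 and s = 23.4873.
α = μs = 14.092, β = (1−μ)s = 9.395.

α = 14.092, β = 9.395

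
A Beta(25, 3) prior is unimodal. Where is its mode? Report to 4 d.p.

0.9231

The density x^(α−1)(1−x)^(β−1) is maximised at (α−1)/(α+β−2) = 24/26 = 0.9231.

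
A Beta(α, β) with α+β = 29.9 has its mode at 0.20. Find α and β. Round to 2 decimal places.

α = 6.58, β = 23.32

Since the density peak of Beta(α,β) is at (α−1)/(α+β−2),
α = 1 + 0.20(29.9−2) = 6.58 and β = 29.9 − 6.58 = 23.32.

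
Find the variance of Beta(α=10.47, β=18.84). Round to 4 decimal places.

0.0076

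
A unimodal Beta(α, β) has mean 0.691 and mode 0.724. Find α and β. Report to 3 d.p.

α = 9.381, β = 4.195

Let s = α+β. Mean gives α = μs = 0.691s; mode gives (α−1)/(s−2) = 0.724.
Substituting: 0.691s − 1 = 0.724(s−2) = 0.724s − 1.448, so -0.033s = -0.448 and s = 13.5758.
Then α = 0.691×13.5758 = 9.381 and β = s−α = 4.195.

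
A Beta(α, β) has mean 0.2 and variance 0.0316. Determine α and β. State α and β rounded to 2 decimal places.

Write ν = α+β; then α = μν and Var = μ(1−μ)/(ν+1).
ν = μ(1−μ)/Var − 1 = 0.16/0.0316 − 1 = 4.0633.
α = 0.2·4.0633 = 0.81, β = 0.8·4.0633 = 3.25.

α = 0.81, β = 3.25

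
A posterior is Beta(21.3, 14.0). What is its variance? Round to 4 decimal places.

0.0066

μ = 21.3/35.3 = 0.603399; Var = μ(1−μ)/(α+β+1) = 0.2393086/36.3 = 0.0066.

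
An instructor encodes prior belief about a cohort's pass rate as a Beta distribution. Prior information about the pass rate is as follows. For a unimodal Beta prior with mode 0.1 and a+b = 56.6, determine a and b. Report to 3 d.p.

For a,b>1 the mode is (a−1)/(a+b−2), so a = mode·(κ−2)+1 = 0.1×54.6+1 = 6.460.
And b = (1−mode)·(κ−2)+1 = 0.9×54.6+1 = 50.140.

a = 6.460, b = 50.140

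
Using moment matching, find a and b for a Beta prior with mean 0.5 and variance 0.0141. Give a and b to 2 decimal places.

a = 8.37, b = 8.37

By moment matching, a+b = μ(1−μ)/σ² − 1 = (0.5·0.5)/0.0141 − 1 = 17.7305 − 1 = 16.7305.
Since a/(a+b) = μ, a = 0.5·16.7305 = 8.37 and b = 0.5·16.7305 = 8.37.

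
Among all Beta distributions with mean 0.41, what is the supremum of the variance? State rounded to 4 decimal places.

0.2419

Var = μ(1−μ)/(α+β+1), which approaches μ(1−μ) as α+β → 0.
So the supremum is μ(1−μ) = 0.41×0.59 = 0.2419.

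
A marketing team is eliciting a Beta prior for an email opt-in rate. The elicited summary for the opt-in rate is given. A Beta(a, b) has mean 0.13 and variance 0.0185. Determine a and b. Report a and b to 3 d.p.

a = 0.665, b = 4.449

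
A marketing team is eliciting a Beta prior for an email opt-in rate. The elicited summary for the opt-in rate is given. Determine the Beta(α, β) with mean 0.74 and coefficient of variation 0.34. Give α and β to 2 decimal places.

σ = CV·μ = 0.34×0.74 = 0.25160, so σ² = 0.063303.
s+1 = μ(1−μ)/σ² = 0.1924/0.063303 = 3.0394, so s = α+β = 2.0394.
α = μs = 1.51, β = (1−μ)s = 0.53.

α = 1.51, β = 0.53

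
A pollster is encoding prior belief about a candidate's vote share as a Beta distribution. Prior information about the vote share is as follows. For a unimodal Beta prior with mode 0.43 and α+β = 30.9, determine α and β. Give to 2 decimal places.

α = 13.43, β = 17.47

For α,β>1 the mode is (α−1)/(α+β−2), so α = mode·(κ−2)+1 = 0.43×28.9+1 = 13.43.
And β = (1−mode)·(κ−2)+1 = 0.57×28.9+1 = 17.47.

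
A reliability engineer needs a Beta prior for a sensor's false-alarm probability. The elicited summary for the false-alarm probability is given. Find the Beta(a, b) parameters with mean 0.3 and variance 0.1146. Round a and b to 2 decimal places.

a = 0.25, b = 0.58

Let s = a+b. The Beta variance is μ(1−μ)/(s+1).
So s+1 = μ(1−μ)/σ² = (0.3×0.7)/0.1146 = 0.21/0.1146 = 1.8325, giving s = 0.8325.
Then a = μs = 0.3×0.8325 = 0.25 and b = (1−μ)s = 0.7×0.8325 = 0.58.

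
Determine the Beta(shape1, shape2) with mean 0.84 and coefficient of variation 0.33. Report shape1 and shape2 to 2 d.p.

Var = (CV·μ)² = (0.33×0.84)² = 0.076840.
shape1+shape2 = μ(1−μ)/Var − 1 = 0.1344/0.076840 − 1 = 0.7491.
Thus shape1 = 0.84·0.7491 = 0.63 and shape2 = 0.16·0.7491 = 0.12.

shape1 = 0.63, shape2 = 0.12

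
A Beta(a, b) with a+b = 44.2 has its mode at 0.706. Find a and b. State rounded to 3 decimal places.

a = 30.793, b = 13.407

For a,b>1 the mode is (a−1)/(a+b−2), so a = mode·(κ−2)+1 = 0.706×42.2+1 = 30.793.
And b = (1−mode)·(κ−2)+1 = 0.294×42.2+1 = 13.407.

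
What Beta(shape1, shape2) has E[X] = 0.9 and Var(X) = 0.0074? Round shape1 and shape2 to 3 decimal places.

shape1 = 10.046, shape2 = 1.116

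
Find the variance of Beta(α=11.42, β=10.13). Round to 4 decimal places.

0.0110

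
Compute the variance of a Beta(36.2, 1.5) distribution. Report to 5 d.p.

0.00099

Var = αβ/[(α+β)²(α+β+1)] = (36.2×1.5)/(37.7²×38.7) = 54.30/55003.923 = 0.00099.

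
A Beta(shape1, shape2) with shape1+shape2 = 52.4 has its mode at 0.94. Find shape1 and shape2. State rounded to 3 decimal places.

shape1 = 48.376, shape2 = 4.024

Mode = (shape1−1)/(κ−2) with κ = shape1+shape2, so shape1−1 = 0.94·50.4 = 47.376.
shape1 = 48.376; shape2 = κ − shape1 = 4.024.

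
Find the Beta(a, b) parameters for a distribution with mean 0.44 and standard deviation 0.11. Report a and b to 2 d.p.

a = 8.52, b = 10.84

σ² = 0.11² = 0.0121.
With s = a+b, Var = μ(1−μ)/(s+1), so s+1 = (0.44×0.56)/0.0121 = 20.3636 and s = 19.3636.
a = μs = 8.52, b = (1−μ)s = 10.84.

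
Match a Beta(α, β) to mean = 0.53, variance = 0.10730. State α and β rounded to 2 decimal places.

α = 0.70, β = 0.62

By moment matching, α+β = μ(1−μ)/σ² − 1 = (0.53·0.47)/0.10730 − 1 = 2.3215 − 1 = 1.3215.
Since α/(α+β) = μ, α = 0.53·1.3215 = 0.70 and β = 0.47·1.3215 = 0.62.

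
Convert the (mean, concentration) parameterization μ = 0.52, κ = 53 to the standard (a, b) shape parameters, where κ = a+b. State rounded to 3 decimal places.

a = 27.560, b = 25.440

Split κ in proportion μ : (1−μ): a = 0.52·53 = 27.560, b = 53 − 27.560 = 25.440.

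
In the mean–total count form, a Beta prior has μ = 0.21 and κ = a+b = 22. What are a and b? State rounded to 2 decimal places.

a = μκ = 0.21×22 = 4.62 and b = (1−μ)κ = 0.79×22 = 17.38.

a = 4.62, b = 17.38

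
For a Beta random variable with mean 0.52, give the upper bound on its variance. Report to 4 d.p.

Var = μ(1−μ)/(α+β+1), which approaches μ(1−μ) as α+β → 0.
So the supremum is μ(1−μ) = 0.52×0.48 = 0.2496.

0.2496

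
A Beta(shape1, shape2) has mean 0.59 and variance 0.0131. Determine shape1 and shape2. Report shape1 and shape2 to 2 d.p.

By moment matching, shape1+shape2 = μ(1−μ)/σ² − 1 = (0.59·0.41)/0.0131 − 1 = 18.4656 − 1 = 17.4656.
Since shape1/(shape1+shape2) = μ, shape1 = 0.59·17.4656 = 10.30 and shape2 = 0.41·17.4656 = 7.16.

shape1 = 10.30, shape2 = 7.16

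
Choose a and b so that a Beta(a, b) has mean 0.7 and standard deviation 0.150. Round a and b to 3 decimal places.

σ² = 0.150² = 0.022500.
With s = a+b, Var = μ(1−μ)/(s+1), so s+1 = (0.7×0.3)/0.022500 = 9.3333 and s = 8.3333.
a = μs = 5.833, b = (1−μ)s = 2.500.

a = 5.833, b = 2.500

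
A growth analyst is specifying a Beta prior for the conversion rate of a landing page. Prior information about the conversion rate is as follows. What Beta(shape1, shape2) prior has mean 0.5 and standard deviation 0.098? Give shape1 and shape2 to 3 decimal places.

shape1 = 12.515, shape2 = 12.515

σ² = 0.098² = 0.009604.
With s = shape1+shape2, Var = μ(1−μ)/(s+1), so s+1 = (0.5×0.5)/0.009604 = 26.0308 and s = 25.0308.
shape1 = μs = 12.515, shape2 = (1−μ)s = 12.515.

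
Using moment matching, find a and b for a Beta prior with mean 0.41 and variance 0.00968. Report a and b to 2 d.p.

By moment matching, a+b = μ(1−μ)/σ² − 1 = (0.41·0.59)/0.00968 − 1 = 24.9897 − 1 = 23.9897.
Since a/(a+b) = μ, a = 0.41·23.9897 = 9.84 and b = 0.59·23.9897 = 14.15.

a = 9.84, b = 14.15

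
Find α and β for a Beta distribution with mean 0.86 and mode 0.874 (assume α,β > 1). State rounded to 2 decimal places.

α = 45.95, β = 7.48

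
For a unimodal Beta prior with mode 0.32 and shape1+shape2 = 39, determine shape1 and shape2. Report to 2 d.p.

shape1 = 12.84, shape2 = 26.16

For shape1,shape2>1 the mode is (shape1−1)/(shape1+shape2−2), so shape1 = mode·(κ−2)+1 = 0.32×37+1 = 12.84.
And shape2 = (1−mode)·(κ−2)+1 = 0.68×37+1 = 26.16.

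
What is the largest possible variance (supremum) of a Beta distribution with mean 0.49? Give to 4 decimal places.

0.2499

Var = μ(1−μ)/(α+β+1), which approaches μ(1−μ) as α+β → 0.
So the supremum is μ(1−μ) = 0.49×0.51 = 0.2499.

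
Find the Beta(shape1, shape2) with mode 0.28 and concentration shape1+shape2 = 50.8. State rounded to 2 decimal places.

shape1 = 14.66, shape2 = 36.14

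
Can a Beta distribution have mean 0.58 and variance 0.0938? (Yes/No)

Yes

A Beta with mean μ has variance μ(1−μ)/(α+β+1) < μ(1−μ).
Here μ(1−μ) = 0.58×0.42 = 0.2436, and 0.0938 < 0.2436.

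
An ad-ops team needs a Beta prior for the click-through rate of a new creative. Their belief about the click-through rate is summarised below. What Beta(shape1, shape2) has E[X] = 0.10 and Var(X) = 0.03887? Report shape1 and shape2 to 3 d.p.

shape1 = 0.132, shape2 = 1.184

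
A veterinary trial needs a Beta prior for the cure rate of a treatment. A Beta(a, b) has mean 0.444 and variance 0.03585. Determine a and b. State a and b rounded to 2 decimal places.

a = 2.61, b = 3.27

Write ν = a+b; then a = μν and Var = μ(1−μ)/(ν+1).
ν = μ(1−μ)/Var − 1 = 0.246864/0.03585 − 1 = 5.8860.
a = 0.444·5.8860 = 2.61, b = 0.556·5.8860 = 3.27.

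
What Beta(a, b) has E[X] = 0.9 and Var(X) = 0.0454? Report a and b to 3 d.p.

Let s = a+b. The Beta variance is μ(1−μ)/(s+1).
So s+1 = μ(1−μ)/σ² = (0.9×0.1)/0.0454 = 0.09/0.0454 = 1.9824, giving s = 0.9824.
Then a = μs = 0.9×0.9824 = 0.884 and b = (1−μ)s = 0.1×0.9824 = 0.098.

a = 0.884, b = 0.098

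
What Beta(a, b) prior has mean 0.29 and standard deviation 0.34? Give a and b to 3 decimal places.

a = 0.227, b = 0.555

σ² = 0.34² = 0.1156.
With s = a+b, Var = μ(1−μ)/(s+1), so s+1 = (0.29×0.71)/0.1156 = 1.7811 and s = 0.7811.
a = μs = 0.227, b = (1−μ)s = 0.555.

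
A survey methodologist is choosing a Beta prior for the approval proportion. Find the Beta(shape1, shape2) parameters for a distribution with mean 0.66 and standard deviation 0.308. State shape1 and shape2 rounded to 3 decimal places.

shape1 = 0.901, shape2 = 0.464

σ² = 0.308² = 0.094864.
With s = shape1+shape2, Var = μ(1−μ)/(s+1), so s+1 = (0.66×0.34)/0.094864 = 2.3655 and s = 1.3655.
shape1 = μs = 0.901, shape2 = (1−μ)s = 0.464.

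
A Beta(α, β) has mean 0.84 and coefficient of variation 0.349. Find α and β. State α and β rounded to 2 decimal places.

α = 0.47, β = 0.09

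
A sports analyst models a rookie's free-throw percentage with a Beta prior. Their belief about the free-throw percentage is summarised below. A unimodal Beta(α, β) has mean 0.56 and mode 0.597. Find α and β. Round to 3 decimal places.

Let s = α+β. Mean gives α = μs = 0.56s; mode gives (α−1)/(s−2) = 0.597.
Substituting: 0.56s − 1 = 0.597(s−2) = 0.597s − 1.194, so -0.037s = -0.194 and s = 5.2432.
Then α = 0.56×5.2432 = 2.936 and β = s−α = 2.307.

α = 2.936, β = 2.307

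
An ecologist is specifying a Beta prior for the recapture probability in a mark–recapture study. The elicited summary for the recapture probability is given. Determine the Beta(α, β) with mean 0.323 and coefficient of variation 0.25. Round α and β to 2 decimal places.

σ = CV·μ = 0.25×0.323 = 0.08075, so σ² = 0.006521.
s+1 = μ(1−μ)/σ² = 0.218671/0.006521 = 33.5356, so s = α+β = 32.5356.
α = μs = 10.51, β = (1−μ)s = 22.03.

α = 10.51, β = 22.03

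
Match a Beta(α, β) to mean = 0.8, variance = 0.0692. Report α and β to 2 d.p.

α = 1.05, β = 0.26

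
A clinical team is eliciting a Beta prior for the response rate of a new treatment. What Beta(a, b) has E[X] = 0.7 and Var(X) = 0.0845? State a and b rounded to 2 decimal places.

a = 1.04, b = 0.45

Write ν = a+b; then a = μν and Var = μ(1−μ)/(ν+1).
ν = μ(1−μ)/Var − 1 = 0.21/0.0845 − 1 = 1.4852.
a = 0.7·1.4852 = 1.04, b = 0.3·1.4852 = 0.45.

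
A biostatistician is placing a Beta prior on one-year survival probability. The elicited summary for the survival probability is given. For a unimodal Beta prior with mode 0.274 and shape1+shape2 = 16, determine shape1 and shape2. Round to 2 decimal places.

shape1 = 4.84, shape2 = 11.16

For shape1,shape2>1 the mode is (shape1−1)/(shape1+shape2−2), so shape1 = mode·(κ−2)+1 = 0.274×14+1 = 4.84.
And shape2 = (1−mode)·(κ−2)+1 = 0.726×14+1 = 11.16.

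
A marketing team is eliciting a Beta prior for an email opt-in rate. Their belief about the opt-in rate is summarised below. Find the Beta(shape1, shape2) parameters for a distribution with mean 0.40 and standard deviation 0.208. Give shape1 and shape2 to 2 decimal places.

σ² = 0.208² = 0.043264.
With s = shape1+shape2, Var = μ(1−μ)/(s+1), so s+1 = (0.40×0.60)/0.043264 = 5.5473 and s = 4.5473.
shape1 = μs = 1.82, shape2 = (1−μ)s = 2.73.

shape1 = 1.82, shape2 = 2.73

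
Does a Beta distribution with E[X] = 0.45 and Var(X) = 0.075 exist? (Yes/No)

Yes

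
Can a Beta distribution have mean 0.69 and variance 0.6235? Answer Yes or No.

No

The Beta variance bound is σ² < μ(1−μ).
Here μ(1−μ) = 0.69×0.31 = 0.2139, and 0.6235 ≥ 0.2139.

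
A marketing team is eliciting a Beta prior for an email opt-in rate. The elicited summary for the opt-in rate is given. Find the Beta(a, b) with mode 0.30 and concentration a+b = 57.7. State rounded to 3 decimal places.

a = 17.710, b = 39.990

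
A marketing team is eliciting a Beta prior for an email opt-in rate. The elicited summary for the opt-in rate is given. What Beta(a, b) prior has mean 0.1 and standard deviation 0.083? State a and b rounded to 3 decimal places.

a = 1.206, b = 10.858

σ² = 0.083² = 0.006889.
With s = a+b, Var = μ(1−μ)/(s+1), so s+1 = (0.1×0.9)/0.006889 = 13.0643 and s = 12.0643.
a = μs = 1.206, b = (1−μ)s = 10.858.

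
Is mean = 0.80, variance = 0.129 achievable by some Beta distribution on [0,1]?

Yes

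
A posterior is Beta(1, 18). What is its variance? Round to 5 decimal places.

α+β = 19 and αβ = 18, so Var = αβ/[(α+β)²(α+β+1)] = 18/7220 = 0.00249.

0.00249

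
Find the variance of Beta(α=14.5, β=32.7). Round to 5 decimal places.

0.00442

μ = 14.5/47.2 = 0.307203; Var = μ(1−μ)/(α+β+1) = 0.2128295/48.2 = 0.00442.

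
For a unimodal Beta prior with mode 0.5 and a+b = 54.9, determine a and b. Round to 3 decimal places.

Mode = (a−1)/(κ−2) with κ = a+b, so a−1 = 0.5·52.9 = 26.450.
a = 27.450; b = κ − a = 27.450.

a = 27.450, b = 27.450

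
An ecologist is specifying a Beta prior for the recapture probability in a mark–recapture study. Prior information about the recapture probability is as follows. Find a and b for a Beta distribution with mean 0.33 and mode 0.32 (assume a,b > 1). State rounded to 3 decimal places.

Let s = a+b. Mean gives a = μs = 0.33s; mode gives (a−1)/(s−2) = 0.32.
Substituting: 0.33s − 1 = 0.32(s−2) = 0.32s − 0.64, so 0.01s = 0.36 and s = 36.0000.
Then a = 0.33×36.0000 = 11.880 and b = s−a = 24.120.

a = 11.880, b = 24.120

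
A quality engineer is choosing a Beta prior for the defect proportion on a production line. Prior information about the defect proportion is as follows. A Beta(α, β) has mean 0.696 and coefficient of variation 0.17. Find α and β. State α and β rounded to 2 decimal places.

α = 9.82, β = 4.29

Var = (CV·μ)² = (0.17×0.696)² = 0.014000.
α+β = μ(1−μ)/Var − 1 = 0.211584/0.014000 − 1 = 14.1136.
Thus α = 0.696·14.1136 = 9.82 and β = 0.304·14.1136 = 4.29.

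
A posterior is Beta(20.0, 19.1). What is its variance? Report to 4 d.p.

0.0062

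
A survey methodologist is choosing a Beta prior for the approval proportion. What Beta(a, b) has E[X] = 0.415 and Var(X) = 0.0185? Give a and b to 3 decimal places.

a = 5.031, b = 7.092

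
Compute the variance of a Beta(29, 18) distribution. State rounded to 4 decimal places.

0.0049

Var = αβ/[(α+β)²(α+β+1)] = (29×18)/(47²×48) = 522/106032 = 0.0049.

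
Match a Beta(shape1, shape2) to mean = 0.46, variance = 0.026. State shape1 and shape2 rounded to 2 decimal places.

shape1 = 3.93, shape2 = 4.62

Let s = shape1+shape2. The Beta variance is μ(1−μ)/(s+1).
So s+1 = μ(1−μ)/σ² = (0.46×0.54)/0.026 = 0.2484/0.026 = 9.5538, giving s = 8.5538.
Then shape1 = μs = 0.46×8.5538 = 3.93 and shape2 = (1−μ)s = 0.54×8.5538 = 4.62.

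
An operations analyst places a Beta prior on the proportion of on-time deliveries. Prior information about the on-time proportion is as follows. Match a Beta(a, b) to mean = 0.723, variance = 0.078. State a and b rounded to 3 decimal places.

a = 1.133, b = 0.434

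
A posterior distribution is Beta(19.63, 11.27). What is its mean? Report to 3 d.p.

The Beta mean is α/(α+β) = 19.63/(19.63+11.27) = 0.635.

0.635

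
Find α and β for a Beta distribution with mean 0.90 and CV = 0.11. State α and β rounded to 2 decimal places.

α = 7.36, β = 0.82

Var = (CV·μ)² = (0.11×0.90)² = 0.009801.
α+β = μ(1−μ)/Var − 1 = 0.0900/0.009801 − 1 = 8.1827.
Thus α = 0.90·8.1827 = 7.36 and β = 0.10·8.1827 = 0.82.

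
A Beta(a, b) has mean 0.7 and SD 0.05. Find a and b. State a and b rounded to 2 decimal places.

σ² = 0.05² = 0.0025.
With s = a+b, Var = μ(1−μ)/(s+1), so s+1 = (0.7×0.3)/0.0025 = 84.0000 and s = 83.0000.
a = μs = 58.10, b = (1−μ)s = 24.90.

a = 58.10, b = 24.90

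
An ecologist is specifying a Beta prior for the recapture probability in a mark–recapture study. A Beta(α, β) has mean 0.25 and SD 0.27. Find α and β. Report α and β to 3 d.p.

α = 0.393, β = 1.179

Variance = 0.27² = 0.0729. The moment-matching identity α+β = μ(1−μ)/Var − 1 gives
α+β = 0.1875/0.0729 − 1 = 1.5720, so α = μ·1.5720 = 0.393 and β = (1−μ)·1.5720 = 1.179.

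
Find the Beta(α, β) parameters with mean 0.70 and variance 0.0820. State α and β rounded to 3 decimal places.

Write ν = α+β; then α = μν and Var = μ(1−μ)/(ν+1).
ν = μ(1−μ)/Var − 1 = 0.2100/0.0820 − 1 = 1.5610.
α = 0.70·1.5610 = 1.093, β = 0.30·1.5610 = 0.468.

α = 1.093, β = 0.468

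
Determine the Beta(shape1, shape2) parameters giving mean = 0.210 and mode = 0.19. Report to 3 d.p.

With s = shape1+shape2: μ = shape1/s and mode = (shape1−1)/(s−2). Eliminating shape1 = μs,
μs − 1 = m(s−2) ⇒ s(μ−m) = 1−2m ⇒ s = 0.62/0.020 = 31.0000.
So shape1 = μs = 6.510, shape2 = (1−μ)s = 24.490.

shape1 = 6.510, shape2 = 24.490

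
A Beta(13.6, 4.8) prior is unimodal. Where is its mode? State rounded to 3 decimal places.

With α,β > 1, mode = (α−1)/(α+β−2) = 12.6/16.4 = 0.768.

0.768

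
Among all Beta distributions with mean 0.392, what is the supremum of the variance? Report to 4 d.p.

0.2383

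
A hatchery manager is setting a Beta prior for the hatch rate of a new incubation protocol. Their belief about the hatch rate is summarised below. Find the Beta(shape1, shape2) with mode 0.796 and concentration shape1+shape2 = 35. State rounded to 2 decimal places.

shape1 = 27.27, shape2 = 7.73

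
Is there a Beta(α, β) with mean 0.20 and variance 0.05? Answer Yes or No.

A Beta with mean μ has variance μ(1−μ)/(α+β+1) < μ(1−μ).
Here μ(1−μ) = 0.20×0.80 = 0.1600, and 0.05 < 0.1600.

Yes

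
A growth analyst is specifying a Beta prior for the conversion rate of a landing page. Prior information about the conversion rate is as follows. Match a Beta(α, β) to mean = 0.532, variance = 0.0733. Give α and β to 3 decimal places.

α = 1.275, β = 1.122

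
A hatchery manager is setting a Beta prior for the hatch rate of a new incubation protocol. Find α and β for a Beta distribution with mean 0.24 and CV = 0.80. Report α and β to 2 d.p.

σ = CV·μ = 0.80×0.24 = 0.19200, so σ² = 0.036864.
s+1 = μ(1−μ)/σ² = 0.1824/0.036864 = 4.9479, so s = α+β = 3.9479.
α = μs = 0.95, β = (1−μ)s = 3.00.

α = 0.95, β = 3.00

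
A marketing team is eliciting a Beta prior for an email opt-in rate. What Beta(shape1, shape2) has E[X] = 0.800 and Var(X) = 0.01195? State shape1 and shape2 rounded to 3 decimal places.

shape1 = 9.911, shape2 = 2.478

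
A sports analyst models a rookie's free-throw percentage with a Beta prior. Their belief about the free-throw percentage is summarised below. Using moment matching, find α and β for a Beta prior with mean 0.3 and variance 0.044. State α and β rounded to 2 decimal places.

Let s = α+β. The Beta variance is μ(1−μ)/(s+1).
So s+1 = μ(1−μ)/σ² = (0.3×0.7)/0.044 = 0.21/0.044 = 4.7727, giving s = 3.7727.
Then α = μs = 0.3×3.7727 = 1.13 and β = (1−μ)s = 0.7×3.7727 = 2.64.

α = 1.13, β = 2.64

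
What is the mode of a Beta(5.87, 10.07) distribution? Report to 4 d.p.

0.3494

With α,β > 1, mode = (α−1)/(α+β−2) = 4.87/13.94 = 0.3494.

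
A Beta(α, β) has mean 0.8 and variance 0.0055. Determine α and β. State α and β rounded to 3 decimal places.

α = 22.473, β = 5.618

Let s = α+β. The Beta variance is μ(1−μ)/(s+1).
So s+1 = μ(1−μ)/σ² = (0.8×0.2)/0.0055 = 0.16/0.0055 = 29.0909, giving s = 28.0909.
Then α = μs = 0.8×28.0909 = 22.473 and β = (1−μ)s = 0.2×28.0909 = 5.618.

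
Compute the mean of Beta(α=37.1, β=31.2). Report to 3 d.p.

The Beta mean is α/(α+β) = 37.1/(37.1+31.2) = 0.543.

0.543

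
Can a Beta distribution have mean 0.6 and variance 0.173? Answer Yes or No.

The Beta variance bound is σ² < μ(1−μ).
Here μ(1−μ) = 0.6×0.4 = 0.24, and 0.173 < 0.24.

Yes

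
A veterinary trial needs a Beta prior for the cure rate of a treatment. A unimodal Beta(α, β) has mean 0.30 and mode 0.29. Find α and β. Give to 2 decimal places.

With s = α+β: μ = α/s and mode = (α−1)/(s−2). Eliminating α = μs,
μs − 1 = m(s−2) ⇒ s(μ−m) = 1−2m ⇒ s = 0.42/0.01 = 42.0000.
So α = μs = 12.60, β = (1−μ)s = 29.40.

α = 12.60, β = 29.40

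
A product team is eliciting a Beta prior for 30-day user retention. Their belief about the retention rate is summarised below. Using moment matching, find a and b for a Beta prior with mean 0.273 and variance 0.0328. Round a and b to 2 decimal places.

a = 1.38, b = 3.67

Write ν = a+b; then a = μν and Var = μ(1−μ)/(ν+1).
ν = μ(1−μ)/Var − 1 = 0.198471/0.0328 − 1 = 5.0509.
a = 0.273·5.0509 = 1.38, b = 0.727·5.0509 = 3.67.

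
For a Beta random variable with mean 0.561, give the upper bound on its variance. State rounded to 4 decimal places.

0.2463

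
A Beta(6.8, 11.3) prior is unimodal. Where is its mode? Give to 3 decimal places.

0.360

With α,β > 1, mode = (α−1)/(α+β−2) = 5.8/16.1 = 0.360.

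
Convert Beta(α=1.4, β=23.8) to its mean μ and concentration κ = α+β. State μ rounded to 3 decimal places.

μ = 0.056, κ = 25.2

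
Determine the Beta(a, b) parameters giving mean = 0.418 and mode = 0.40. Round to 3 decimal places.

a = 4.644, b = 6.467

With s = a+b: μ = a/s and mode = (a−1)/(s−2). Eliminating a = μs,
μs − 1 = m(s−2) ⇒ s(μ−m) = 1−2m ⇒ s = 0.20/0.018 = 11.1111.
So a = μs = 4.644, b = (1−μ)s = 6.467.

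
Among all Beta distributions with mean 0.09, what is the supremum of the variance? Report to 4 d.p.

For fixed mean μ the Beta variance is μ(1−μ)/(α+β+1), increasing as α+β decreases.
Its least upper bound (not attained) is μ(1−μ) = 0.09·0.91 = 0.0819.

0.0819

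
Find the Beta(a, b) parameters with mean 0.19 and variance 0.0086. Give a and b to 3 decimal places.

By moment matching, a+b = μ(1−μ)/σ² − 1 = (0.19·0.81)/0.0086 − 1 = 17.8953 − 1 = 16.8953.
Since a/(a+b) = μ, a = 0.19·16.8953 = 3.210 and b = 0.81·16.8953 = 13.685.

a = 3.210, b = 13.685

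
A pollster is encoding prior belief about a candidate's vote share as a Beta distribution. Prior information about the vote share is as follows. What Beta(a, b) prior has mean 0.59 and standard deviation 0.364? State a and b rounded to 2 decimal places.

a = 0.49, b = 0.34

First σ² = 0.132496. Setting a = μn, b = (1−μ)n with n = a+b,
μ(1−μ)/(n+1) = 0.132496 ⇒ n+1 = 0.2419/0.132496 = 1.8257 ⇒ n = 0.8257.
Hence a = 0.59×0.8257 = 0.49, b = 0.41×0.8257 = 0.34.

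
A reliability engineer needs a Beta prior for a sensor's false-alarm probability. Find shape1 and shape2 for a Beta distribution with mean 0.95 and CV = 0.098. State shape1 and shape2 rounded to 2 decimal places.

Var = (CV·μ)² = (0.098×0.95)² = 0.008668.
shape1+shape2 = μ(1−μ)/Var − 1 = 0.0475/0.008668 − 1 = 4.4802.
Thus shape1 = 0.95·4.4802 = 4.26 and shape2 = 0.05·4.4802 = 0.22.

shape1 = 4.26, shape2 = 0.22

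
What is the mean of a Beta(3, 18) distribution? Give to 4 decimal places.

E[X] = α/(α+β) = 3/21 = 0.1429.

0.1429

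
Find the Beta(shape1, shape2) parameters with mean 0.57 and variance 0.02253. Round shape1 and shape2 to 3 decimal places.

shape1 = 5.631, shape2 = 4.248

Let s = shape1+shape2. The Beta variance is μ(1−μ)/(s+1).
So s+1 = μ(1−μ)/σ² = (0.57×0.43)/0.02253 = 0.2451/0.02253 = 10.8788, giving s = 9.8788.
Then shape1 = μs = 0.57×9.8788 = 5.631 and shape2 = (1−μ)s = 0.43×9.8788 = 4.248.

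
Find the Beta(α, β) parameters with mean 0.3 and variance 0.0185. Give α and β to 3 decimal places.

α = 3.105, β = 7.246

Let s = α+β. The Beta variance is μ(1−μ)/(s+1).
So s+1 = μ(1−μ)/σ² = (0.3×0.7)/0.0185 = 0.21/0.0185 = 11.3514, giving s = 10.3514.
Then α = μs = 0.3×10.3514 = 3.105 and β = (1−μ)s = 0.7×10.3514 = 7.246.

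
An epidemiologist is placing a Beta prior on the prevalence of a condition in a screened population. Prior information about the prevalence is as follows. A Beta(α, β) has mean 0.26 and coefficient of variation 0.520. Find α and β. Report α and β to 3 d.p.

σ = CV·μ = 0.520×0.26 = 0.13520, so σ² = 0.018279.
s+1 = μ(1−μ)/σ² = 0.1924/0.018279 = 10.5257, so s = α+β = 9.5257.
α = μs = 2.477, β = (1−μ)s = 7.049.

α = 2.477, β = 7.049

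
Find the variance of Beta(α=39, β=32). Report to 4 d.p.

0.0034

Var = αβ/[(α+β)²(α+β+1)] = (39×32)/(71²×72) = 1248/362952 = 0.0034.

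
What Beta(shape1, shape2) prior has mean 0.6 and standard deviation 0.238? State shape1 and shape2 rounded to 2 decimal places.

shape1 = 1.94, shape2 = 1.29

σ² = 0.238² = 0.056644.
With s = shape1+shape2, Var = μ(1−μ)/(s+1), so s+1 = (0.6×0.4)/0.056644 = 4.2370 and s = 3.2370.
shape1 = μs = 1.94, shape2 = (1−μ)s = 1.29.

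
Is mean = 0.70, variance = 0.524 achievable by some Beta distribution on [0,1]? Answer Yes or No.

For any Beta, Var(X) < E[X]·(1−E[X]).
Here μ(1−μ) = 0.70×0.30 = 0.2100, and 0.524 ≥ 0.2100.

No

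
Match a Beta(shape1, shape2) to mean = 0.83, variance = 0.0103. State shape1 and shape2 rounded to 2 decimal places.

shape1 = 10.54, shape2 = 2.16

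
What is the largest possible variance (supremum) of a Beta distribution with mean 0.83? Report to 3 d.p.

0.141

Var = μ(1−μ)/(α+β+1), which approaches μ(1−μ) as α+β → 0.
So the supremum is μ(1−μ) = 0.83×0.17 = 0.141.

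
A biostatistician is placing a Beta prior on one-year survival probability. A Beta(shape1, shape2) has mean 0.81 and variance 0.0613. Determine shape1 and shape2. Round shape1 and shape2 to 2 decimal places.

shape1 = 1.22, shape2 = 0.29

Let s = shape1+shape2. The Beta variance is μ(1−μ)/(s+1).
So s+1 = μ(1−μ)/σ² = (0.81×0.19)/0.0613 = 0.1539/0.0613 = 2.5106, giving s = 1.5106.
Then shape1 = μs = 0.81×1.5106 = 1.22 and shape2 = (1−μ)s = 0.19×1.5106 = 0.29.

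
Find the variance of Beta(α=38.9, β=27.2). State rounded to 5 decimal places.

μ = 38.9/66.1 = 0.588502; Var = μ(1−μ)/(α+β+1) = 0.2421673/67.1 = 0.00361.

0.00361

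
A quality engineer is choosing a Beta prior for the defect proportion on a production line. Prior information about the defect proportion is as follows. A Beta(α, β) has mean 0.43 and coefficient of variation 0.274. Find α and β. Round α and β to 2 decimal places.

σ = CV·μ = 0.274×0.43 = 0.11782, so σ² = 0.013882.
s+1 = μ(1−μ)/σ² = 0.2451/0.013882 = 17.6565, so s = α+β = 16.6565.
α = μs = 7.16, β = (1−μ)s = 9.49.

α = 7.16, β = 9.49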